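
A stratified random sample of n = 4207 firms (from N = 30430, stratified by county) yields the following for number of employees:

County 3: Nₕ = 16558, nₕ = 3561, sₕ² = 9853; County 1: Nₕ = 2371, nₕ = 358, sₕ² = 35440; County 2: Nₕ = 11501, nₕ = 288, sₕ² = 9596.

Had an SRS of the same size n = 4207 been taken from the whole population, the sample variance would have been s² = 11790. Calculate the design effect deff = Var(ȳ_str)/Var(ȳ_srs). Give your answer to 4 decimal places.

2.3990

Var(ȳ_str) = Σ Wₕ²(1−fₕ)sₕ²/nₕ with Wₕ = Nₕ/30430:
  County 3: (16558/30430)²·(1−3561/16558)·9853/3561 = 0.64304831
  County 1: (2371/30430)²·(1−358/2371)·35440/358 = 0.51024894
  County 2: (11501/30430)²·(1−288/11501)·9596/288 = 4.6403557
  → Var(ȳ_str) = 5.793653.
Var(ȳ_srs) = (1 − 4207/30430)·11790/4207 = 2.4150255.
deff = 5.793653 / 2.4150255 = 2.3990.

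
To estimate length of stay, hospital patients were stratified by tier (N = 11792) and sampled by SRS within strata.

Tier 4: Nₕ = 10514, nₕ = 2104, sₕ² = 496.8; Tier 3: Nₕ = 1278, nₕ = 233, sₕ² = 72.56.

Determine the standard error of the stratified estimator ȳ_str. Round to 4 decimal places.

0.3913

Var(ȳ_str) = Σₕ Wₕ²(1 − fₕ)sₕ²/nₕ with Wₕ = Nₕ/N, N = 11792.
Tier 4: Wₕ = 0.89162144; term = 0.89162144²·(1 − 0.20011413)·496.8/2104 = 0.15014984.
Tier 3: Wₕ = 0.10837856; term = 0.10837856²·(1 − 0.18231612)·72.56/233 = 0.0029909803.
Sum = 0.15314082.
SE = √(0.15314082) = 0.3913.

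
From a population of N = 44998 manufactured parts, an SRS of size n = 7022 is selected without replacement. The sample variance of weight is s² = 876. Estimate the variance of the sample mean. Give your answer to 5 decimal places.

0.10528

Under SRS without replacement, Var(ȳ) = (1 − f)·s²/n with f = n/N = 7022/44998 = 0.15605138.
Var(ȳ) = (1 − 0.15605138)·876/7022 = 0.84394862·0.12475078 = 0.10528325.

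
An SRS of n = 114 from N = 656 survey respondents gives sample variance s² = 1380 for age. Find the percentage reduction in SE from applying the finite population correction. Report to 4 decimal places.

f = n/N = 114/656 = 0.17378049.
SE_no-fpc = √(s²/n) = 3.4792619; SE_fpc = √((1−f)s²/n) = 3.1625314.
Ratio = √(1−f) = 0.90896618. Reduction = 100·(1 − 0.90896618) = 9.1034%.

9.1034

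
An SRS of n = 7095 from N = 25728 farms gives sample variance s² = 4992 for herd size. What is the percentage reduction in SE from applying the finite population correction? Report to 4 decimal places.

f = n/N = 7095/25728 = 0.27576959.
SE_no-fpc = √(s²/n) = 0.83880515; SE_fpc = √((1−f)s²/n) = 0.71383768.
Ratio = √(1−f) = 0.85101728. Reduction = 100·(1 − 0.85101728) = 14.8983%.

14.8983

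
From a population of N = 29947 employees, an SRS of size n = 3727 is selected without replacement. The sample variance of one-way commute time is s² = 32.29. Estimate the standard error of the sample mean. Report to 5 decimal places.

0.08710

Under SRS without replacement, Var(ȳ) = (1 − f)·s²/n with f = n/N = 3727/29947 = 0.12445320.
Var(ȳ) = (1 − 0.12445320)·32.29/3727 = 0.87554680·0.0086638047 = 0.0075855664.
SE(ȳ) = √(0.0075855664) = 0.08710.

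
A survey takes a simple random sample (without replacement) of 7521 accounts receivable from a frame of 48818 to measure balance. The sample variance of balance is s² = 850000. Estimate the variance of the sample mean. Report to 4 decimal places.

95.6053

Under SRS without replacement, Var(ȳ) = (1 − f)·s²/n with f = n/N = 7521/48818 = 0.15406203.
Var(ȳ) = (1 − 0.15406203)·850000/7521 = 0.84593797·113.01689 = 95.605276.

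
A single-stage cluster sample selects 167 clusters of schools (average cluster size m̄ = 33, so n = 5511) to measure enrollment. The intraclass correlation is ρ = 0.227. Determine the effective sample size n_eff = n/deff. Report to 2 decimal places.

deff = 1 + (33 − 1)·0.227 = 1 + 7.264 = 8.264.
n_eff = 5511 / 8.264 = 666.87.

666.87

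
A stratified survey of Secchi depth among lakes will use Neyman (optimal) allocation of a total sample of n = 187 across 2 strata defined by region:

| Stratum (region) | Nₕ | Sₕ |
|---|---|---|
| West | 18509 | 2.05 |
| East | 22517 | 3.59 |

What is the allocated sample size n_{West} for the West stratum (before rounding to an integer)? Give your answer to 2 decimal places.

59.74

Neyman allocation: nₕ = n·NₕSₕ / Σⱼ NⱼSⱼ.
Σ NⱼSⱼ = 18509·2.05 + 22517·3.59 = 118779.48.
n_{West} = 187·18509·2.05 / 118779.48 = 59.74.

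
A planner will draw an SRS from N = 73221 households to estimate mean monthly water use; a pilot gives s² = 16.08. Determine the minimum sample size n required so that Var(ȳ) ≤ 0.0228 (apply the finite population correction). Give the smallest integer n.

Without fpc, n₀ = s²/D = 16.08/0.0228 = 705.2632.
With fpc, (1 − n/N)·s²/n ≤ D requires n ≥ n₀/(1 + n₀/N) = 705.2632/(1 + 705.2632/73221) = 698.5349.
Rounding up, n = 699.

699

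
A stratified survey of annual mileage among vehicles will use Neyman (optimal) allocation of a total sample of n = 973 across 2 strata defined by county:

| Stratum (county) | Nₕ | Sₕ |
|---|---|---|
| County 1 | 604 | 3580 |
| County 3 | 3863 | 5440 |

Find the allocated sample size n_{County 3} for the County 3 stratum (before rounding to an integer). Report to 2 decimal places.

Neyman allocation: nₕ = n·NₕSₕ / Σⱼ NⱼSⱼ.
Σ NⱼSⱼ = 604·3580 + 3863·5440 = 2.317704 × 10^7.
n_{County 3} = 973·3863·5440 / (2.317704 × 10^7) = 882.22.

882.22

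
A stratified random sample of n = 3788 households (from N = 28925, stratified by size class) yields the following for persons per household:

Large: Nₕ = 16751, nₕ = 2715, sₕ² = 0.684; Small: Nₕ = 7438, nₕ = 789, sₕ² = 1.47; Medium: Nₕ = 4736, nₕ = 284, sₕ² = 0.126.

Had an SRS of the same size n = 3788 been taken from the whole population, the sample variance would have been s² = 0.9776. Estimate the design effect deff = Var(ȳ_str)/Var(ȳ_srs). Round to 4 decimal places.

0.8566

Var(ȳ_str) = Σ Wₕ²(1−fₕ)sₕ²/nₕ with Wₕ = Nₕ/28925:
  Large: (16751/28925)²·(1−2715/16751)·0.684/2715 = 7.0798431 × 10^-5
  Small: (7438/28925)²·(1−789/7438)·1.47/789 = 1.1013012 × 10^-4
  Medium: (4736/28925)²·(1−284/4736)·0.126/284 = 1.1180786 × 10^-5
  → Var(ȳ_str) = 1.9210934 × 10^-4.
Var(ȳ_srs) = (1 − 3788/28925)·0.9776/3788 = 2.2428039 × 10^-4.
deff = (1.9210934 × 10^-4) / (2.2428039 × 10^-4) = 0.8566.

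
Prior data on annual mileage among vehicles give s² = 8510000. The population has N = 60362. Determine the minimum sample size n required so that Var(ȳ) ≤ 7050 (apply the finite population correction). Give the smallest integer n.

1184

Without fpc, n₀ = s²/D = 8510000/7050 = 1207.0922.
With fpc, (1 − n/N)·s²/n ≤ D requires n ≥ n₀/(1 + n₀/N) = 1207.0922/(1 + 1207.0922/60362) = 1183.4266.
Rounding up, n = 1184.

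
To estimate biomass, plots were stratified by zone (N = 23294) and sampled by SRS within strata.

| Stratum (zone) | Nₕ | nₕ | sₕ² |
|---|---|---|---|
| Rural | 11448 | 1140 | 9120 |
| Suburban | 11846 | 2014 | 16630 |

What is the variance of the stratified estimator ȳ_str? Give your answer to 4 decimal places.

3.5122

Var(ȳ_str) = Σₕ Wₕ²(1 − fₕ)sₕ²/nₕ with Wₕ = Nₕ/N, N = 23294.
Rural: Wₕ = 0.49145703; term = 0.49145703²·(1 − 0.09958071)·9120/1140 = 1.7398262.
Suburban: Wₕ = 0.50854297; term = 0.50854297²·(1 − 0.17001520)·16630/2014 = 1.7723857.
Sum = 3.5122119.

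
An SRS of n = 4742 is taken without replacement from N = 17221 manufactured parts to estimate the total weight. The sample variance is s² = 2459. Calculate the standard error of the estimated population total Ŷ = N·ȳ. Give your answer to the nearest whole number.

10556

Var(Ŷ) = N²·Var(ȳ) = N²·(1 − n/N)·s²/n.
f = 4742/17221 = 0.27536148; Var(ȳ) = 0.72463852·2459/4742 = 0.37576679.
Var(Ŷ) = 17221² · 0.37576679 = 1.1143847 × 10^8.
SE(Ŷ) = √(1.1143847 × 10^8) = 10556.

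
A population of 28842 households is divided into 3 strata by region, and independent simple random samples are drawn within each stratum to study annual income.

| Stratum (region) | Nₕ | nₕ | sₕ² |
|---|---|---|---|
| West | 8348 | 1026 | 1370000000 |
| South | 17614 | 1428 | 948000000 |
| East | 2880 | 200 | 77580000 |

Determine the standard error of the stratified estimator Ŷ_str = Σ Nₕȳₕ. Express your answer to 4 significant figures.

1.655 × 10^7

Var(Ŷ_str) = Σₕ Nₕ²(1 − fₕ)sₕ²/nₕ.
West: 8348²·(1 − 1026/8348)·1370000000/1026 = 8.1617892 × 10^13.
South: 17614²·(1 − 1428/17614)·948000000/1428 = 1.892682 × 10^14.
East: 2880²·(1 − 200/2880)·77580000/200 = 2.9939674 × 10^12.
Sum = 2.7388006 × 10^14.
SE = √(2.7388006 × 10^14) = 1.655 × 10^7.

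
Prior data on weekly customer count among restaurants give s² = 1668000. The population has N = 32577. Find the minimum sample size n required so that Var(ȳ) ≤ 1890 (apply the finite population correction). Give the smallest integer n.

Without fpc, n₀ = s²/D = 1668000/1890 = 882.5397.
With fpc, (1 − n/N)·s²/n ≤ D requires n ≥ n₀/(1 + n₀/N) = 882.5397/(1 + 882.5397/32577) = 859.2615.
Rounding up, n = 860.

860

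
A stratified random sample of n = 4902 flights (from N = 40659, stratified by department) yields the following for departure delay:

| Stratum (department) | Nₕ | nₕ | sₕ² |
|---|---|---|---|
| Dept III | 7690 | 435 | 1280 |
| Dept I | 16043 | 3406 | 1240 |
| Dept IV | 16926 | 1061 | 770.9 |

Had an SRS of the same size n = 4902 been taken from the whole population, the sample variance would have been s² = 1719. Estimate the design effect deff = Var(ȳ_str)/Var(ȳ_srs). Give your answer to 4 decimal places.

0.8495

Var(ȳ_str) = Σ Wₕ²(1−fₕ)sₕ²/nₕ with Wₕ = Nₕ/40659:
  Dept III: (7690/40659)²·(1−435/7690)·1280/435 = 0.099304993
  Dept I: (16043/40659)²·(1−3406/16043)·1240/3406 = 0.044647097
  Dept IV: (16926/40659)²·(1−1061/16926)·770.9/1061 = 0.1180222
  → Var(ȳ_str) = 0.26197429.
Var(ȳ_srs) = (1 − 4902/40659)·1719/4902 = 0.30839473.
deff = 0.26197429 / 0.30839473 = 0.8495.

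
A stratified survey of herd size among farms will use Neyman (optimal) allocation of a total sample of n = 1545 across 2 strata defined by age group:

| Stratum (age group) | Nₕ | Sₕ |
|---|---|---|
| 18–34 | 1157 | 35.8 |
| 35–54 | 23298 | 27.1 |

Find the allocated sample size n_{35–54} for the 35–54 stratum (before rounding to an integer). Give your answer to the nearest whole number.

1450

Neyman allocation: nₕ = n·NₕSₕ / Σⱼ NⱼSⱼ.
Σ NⱼSⱼ = 1157·35.8 + 23298·27.1 = 672796.4.
n_{35–54} = 1545·23298·27.1 / 672796.4 = 1450.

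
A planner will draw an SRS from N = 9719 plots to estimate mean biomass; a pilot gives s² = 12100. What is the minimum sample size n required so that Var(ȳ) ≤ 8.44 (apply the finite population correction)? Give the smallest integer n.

1250

Without fpc, n₀ = s²/D = 12100/8.44 = 1433.6493.
With fpc, (1 − n/N)·s²/n ≤ D requires n ≥ n₀/(1 + n₀/N) = 1433.6493/(1 + 1433.6493/9719) = 1249.3567.
Rounding up, n = 1250.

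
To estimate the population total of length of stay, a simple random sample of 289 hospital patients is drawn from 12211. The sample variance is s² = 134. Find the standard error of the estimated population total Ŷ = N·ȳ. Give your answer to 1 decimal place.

8215.9

Var(Ŷ) = N²·Var(ȳ) = N²·(1 − n/N)·s²/n.
f = 289/12211 = 0.02366719; Var(ȳ) = 0.97633281·134/289 = 0.45269411.
Var(Ŷ) = 12211² · 0.45269411 = 6.7500549 × 10^7.
SE(Ŷ) = √(6.7500549 × 10^7) = 8215.9.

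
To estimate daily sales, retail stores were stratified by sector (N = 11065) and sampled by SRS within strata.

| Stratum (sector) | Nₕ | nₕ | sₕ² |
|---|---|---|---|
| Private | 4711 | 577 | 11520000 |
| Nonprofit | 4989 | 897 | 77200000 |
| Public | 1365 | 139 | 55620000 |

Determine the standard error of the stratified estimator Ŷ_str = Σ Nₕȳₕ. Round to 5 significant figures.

1.6779 × 10^6

Var(Ŷ_str) = Σₕ Nₕ²(1 − fₕ)sₕ²/nₕ.
Private: 4711²·(1 − 577/4711)·11520000/577 = 3.8883043 × 10^11.
Nonprofit: 4989²·(1 − 897/4989)·77200000/897 = 1.757009 × 10^12.
Public: 1365²·(1 − 139/1365)·55620000/139 = 6.6963679 × 10^11.
Sum = 2.8154762 × 10^12.
SE = √(2.8154762 × 10^12) = 1.6779 × 10^6.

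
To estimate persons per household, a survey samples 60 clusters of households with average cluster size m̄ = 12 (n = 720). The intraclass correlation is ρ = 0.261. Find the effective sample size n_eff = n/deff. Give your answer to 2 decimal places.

186.00

deff = 1 + (12 − 1)·0.261 = 1 + 2.871 = 3.871.
n_eff = 720 / 3.871 = 186.00.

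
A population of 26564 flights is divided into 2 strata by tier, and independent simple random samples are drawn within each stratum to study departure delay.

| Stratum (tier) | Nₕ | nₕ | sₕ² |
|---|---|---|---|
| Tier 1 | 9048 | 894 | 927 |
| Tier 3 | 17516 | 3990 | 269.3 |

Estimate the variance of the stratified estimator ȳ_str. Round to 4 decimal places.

0.1311

Var(ȳ_str) = Σₕ Wₕ²(1 − fₕ)sₕ²/nₕ with Wₕ = Nₕ/N, N = 26564.
Tier 1: Wₕ = 0.34061135; term = 0.34061135²·(1 − 0.09880637)·927/894 = 0.1084123.
Tier 3: Wₕ = 0.65938865; term = 0.65938865²·(1 − 0.22779173)·269.3/3990 = 0.022661092.
Sum = 0.13107339.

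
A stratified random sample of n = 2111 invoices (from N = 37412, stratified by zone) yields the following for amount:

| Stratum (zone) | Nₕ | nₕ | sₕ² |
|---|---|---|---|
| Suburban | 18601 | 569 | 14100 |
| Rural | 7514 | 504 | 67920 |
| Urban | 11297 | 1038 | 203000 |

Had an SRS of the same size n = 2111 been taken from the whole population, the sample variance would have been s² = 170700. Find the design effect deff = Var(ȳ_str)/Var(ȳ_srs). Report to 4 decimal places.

0.3565

Var(ȳ_str) = Σ Wₕ²(1−fₕ)sₕ²/nₕ with Wₕ = Nₕ/37412:
  Suburban: (18601/37412)²·(1−569/18601)·14100/569 = 5.9383417
  Rural: (7514/37412)²·(1−504/7514)·67920/504 = 5.0714774
  Urban: (11297/37412)²·(1−1038/11297)·203000/1038 = 16.193659
  → Var(ȳ_str) = 27.203478.
Var(ȳ_srs) = (1 − 2111/37412)·170700/2111 = 76.299443.
deff = 27.203478 / 76.299443 = 0.3565.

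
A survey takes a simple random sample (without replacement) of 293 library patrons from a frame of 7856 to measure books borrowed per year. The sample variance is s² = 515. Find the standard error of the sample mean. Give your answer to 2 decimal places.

Under SRS without replacement, Var(ȳ) = (1 − f)·s²/n with f = n/N = 293/7856 = 0.03729633.
Var(ȳ) = (1 − 0.03729633)·515/293 = 0.96270367·1.7576792 = 1.6921242.
SE(ȳ) = √(1.6921242) = 1.30.

1.30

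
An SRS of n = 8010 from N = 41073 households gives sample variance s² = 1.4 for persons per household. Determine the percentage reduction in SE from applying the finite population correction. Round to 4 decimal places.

f = n/N = 8010/41073 = 0.19501863.
SE_no-fpc = √(s²/n) = 0.013220496; SE_fpc = √((1−f)s²/n) = 0.011861529.
Ratio = √(1−f) = 0.89720754. Reduction = 100·(1 − 0.89720754) = 10.2792%.

10.2792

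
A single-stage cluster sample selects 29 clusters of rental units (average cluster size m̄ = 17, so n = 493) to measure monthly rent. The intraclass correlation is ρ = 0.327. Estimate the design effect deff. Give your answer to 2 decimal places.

6.23

deff = 1 + (17 − 1)·0.327 = 1 + 5.232 = 6.232.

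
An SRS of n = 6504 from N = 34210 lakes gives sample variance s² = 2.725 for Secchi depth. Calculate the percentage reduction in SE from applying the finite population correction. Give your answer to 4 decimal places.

f = n/N = 6504/34210 = 0.19011985.
SE_no-fpc = √(s²/n) = 0.020468828; SE_fpc = √((1−f)s²/n) = 0.018420583.
Ratio = √(1−f) = 0.89993342. Reduction = 100·(1 − 0.89993342) = 10.0067%.

10.0067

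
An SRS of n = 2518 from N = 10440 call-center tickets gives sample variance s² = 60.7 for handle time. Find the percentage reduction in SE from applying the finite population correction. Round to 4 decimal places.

f = n/N = 2518/10440 = 0.24118774.
SE_no-fpc = √(s²/n) = 0.15526247; SE_fpc = √((1−f)s²/n) = 0.13524887.
Ratio = √(1−f) = 0.87109831. Reduction = 100·(1 − 0.87109831) = 12.8902%.

12.8902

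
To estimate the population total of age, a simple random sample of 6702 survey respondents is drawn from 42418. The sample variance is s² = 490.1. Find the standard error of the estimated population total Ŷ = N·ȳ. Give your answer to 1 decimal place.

Var(Ŷ) = N²·Var(ȳ) = N²·(1 − n/N)·s²/n.
f = 6702/42418 = 0.15799896; Var(ȳ) = 0.84200104·490.1/6702 = 0.061573367.
Var(Ŷ) = 42418² · 0.061573367 = 1.1078814 × 10^8.
SE(Ŷ) = √(1.1078814 × 10^8) = 10525.6.

10525.6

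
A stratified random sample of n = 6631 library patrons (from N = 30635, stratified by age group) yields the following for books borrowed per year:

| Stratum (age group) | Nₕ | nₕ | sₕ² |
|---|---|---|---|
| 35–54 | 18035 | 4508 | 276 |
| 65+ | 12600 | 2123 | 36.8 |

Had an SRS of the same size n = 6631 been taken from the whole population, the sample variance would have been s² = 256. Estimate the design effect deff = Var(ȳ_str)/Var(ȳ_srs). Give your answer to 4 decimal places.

Var(ȳ_str) = Σ Wₕ²(1−fₕ)sₕ²/nₕ with Wₕ = Nₕ/30635:
  35–54: (18035/30635)²·(1−4508/18035)·276/4508 = 0.015915015
  65+: (12600/30635)²·(1−2123/12600)·36.8/2123 = 0.0024382012
  → Var(ȳ_str) = 0.018353216.
Var(ȳ_srs) = (1 − 6631/30635)·256/6631 = 0.03025009.
deff = 0.018353216 / 0.03025009 = 0.6067.

0.6067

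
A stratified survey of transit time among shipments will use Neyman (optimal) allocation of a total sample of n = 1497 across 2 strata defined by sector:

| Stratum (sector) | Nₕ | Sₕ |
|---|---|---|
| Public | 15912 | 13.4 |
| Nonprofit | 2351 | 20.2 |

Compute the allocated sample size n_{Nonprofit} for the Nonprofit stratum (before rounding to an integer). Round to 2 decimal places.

Neyman allocation: nₕ = n·NₕSₕ / Σⱼ NⱼSⱼ.
Σ NⱼSⱼ = 15912·13.4 + 2351·20.2 = 260711.
n_{Nonprofit} = 1497·2351·20.2 / 260711 = 272.69.

272.69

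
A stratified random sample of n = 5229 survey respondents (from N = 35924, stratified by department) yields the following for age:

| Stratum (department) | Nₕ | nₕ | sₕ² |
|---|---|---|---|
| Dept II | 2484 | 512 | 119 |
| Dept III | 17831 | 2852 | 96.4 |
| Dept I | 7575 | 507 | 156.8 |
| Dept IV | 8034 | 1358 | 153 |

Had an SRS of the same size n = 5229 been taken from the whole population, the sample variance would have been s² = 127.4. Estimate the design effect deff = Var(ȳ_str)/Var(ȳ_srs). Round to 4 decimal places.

Var(ȳ_str) = Σ Wₕ²(1−fₕ)sₕ²/nₕ with Wₕ = Nₕ/35924:
  Dept II: (2484/35924)²·(1−512/2484)·119/512 = 8.8219812 × 10^-4
  Dept III: (17831/35924)²·(1−2852/17831)·96.4/2852 = 0.0069954661
  Dept I: (7575/35924)²·(1−507/7575)·156.8/507 = 0.012830628
  Dept IV: (8034/35924)²·(1−1358/8034)·153/1358 = 0.0046824208
  → Var(ȳ_str) = 0.025390713.
Var(ȳ_srs) = (1 − 5229/35924)·127.4/5229 = 0.020817747.
deff = 0.025390713 / 0.020817747 = 1.2197.

1.2197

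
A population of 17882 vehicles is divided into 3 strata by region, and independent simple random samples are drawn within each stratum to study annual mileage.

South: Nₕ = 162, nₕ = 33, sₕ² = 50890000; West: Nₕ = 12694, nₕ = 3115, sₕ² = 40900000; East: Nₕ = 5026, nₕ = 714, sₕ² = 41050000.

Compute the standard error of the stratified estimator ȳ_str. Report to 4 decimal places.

94.8170

Var(ȳ_str) = Σₕ Wₕ²(1 − fₕ)sₕ²/nₕ with Wₕ = Nₕ/N, N = 17882.
South: Wₕ = 0.00905939; term = 0.00905939²·(1 − 0.20370370)·50890000/33 = 100.78388.
West: Wₕ = 0.70987585; term = 0.70987585²·(1 − 0.24539152)·40900000/3115 = 4992.8871.
East: Wₕ = 0.28106476; term = 0.28106476²·(1 − 0.14206128)·41050000/714 = 3896.5837.
Sum = 8990.2547.
SE = √(8990.2547) = 94.8170.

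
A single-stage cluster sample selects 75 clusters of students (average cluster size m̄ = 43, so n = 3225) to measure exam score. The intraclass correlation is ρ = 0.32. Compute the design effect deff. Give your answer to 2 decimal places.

deff = 1 + (43 − 1)·0.32 = 1 + 13.44 = 14.44.

14.44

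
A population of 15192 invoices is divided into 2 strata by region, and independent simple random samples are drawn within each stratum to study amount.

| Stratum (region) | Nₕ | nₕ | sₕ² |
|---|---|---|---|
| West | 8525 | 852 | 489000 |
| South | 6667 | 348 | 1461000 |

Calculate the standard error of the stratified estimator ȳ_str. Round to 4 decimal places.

30.4796

Var(ȳ_str) = Σₕ Wₕ²(1 − fₕ)sₕ²/nₕ with Wₕ = Nₕ/N, N = 15192.
West: Wₕ = 0.56115061; term = 0.56115061²·(1 − 0.09994135)·489000/852 = 162.66681.
South: Wₕ = 0.43884939; term = 0.43884939²·(1 − 0.05219739)·1461000/348 = 766.33715.
Sum = 929.00396.
SE = √(929.00396) = 30.4796.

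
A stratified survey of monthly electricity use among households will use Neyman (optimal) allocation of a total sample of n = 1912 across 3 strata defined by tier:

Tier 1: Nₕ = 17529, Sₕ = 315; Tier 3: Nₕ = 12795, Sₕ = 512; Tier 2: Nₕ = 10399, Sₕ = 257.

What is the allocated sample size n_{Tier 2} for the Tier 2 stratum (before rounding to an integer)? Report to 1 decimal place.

Neyman allocation: nₕ = n·NₕSₕ / Σⱼ NⱼSⱼ.
Σ NⱼSⱼ = 17529·315 + 12795·512 + 10399·257 = 1.4745218 × 10^7.
n_{Tier 2} = 1912·10399·257 / (1.4745218 × 10^7) = 346.5.

346.5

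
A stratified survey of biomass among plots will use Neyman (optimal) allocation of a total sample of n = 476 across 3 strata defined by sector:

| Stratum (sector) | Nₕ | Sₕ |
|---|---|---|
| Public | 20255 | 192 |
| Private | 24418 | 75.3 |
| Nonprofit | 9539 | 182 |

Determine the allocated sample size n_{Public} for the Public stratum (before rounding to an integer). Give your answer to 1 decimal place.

248.0

Neyman allocation: nₕ = n·NₕSₕ / Σⱼ NⱼSⱼ.
Σ NⱼSⱼ = 20255·192 + 24418·75.3 + 9539·182 = 7.4637334 × 10^6.
n_{Public} = 476·20255·192 / (7.4637334 × 10^6) = 248.0.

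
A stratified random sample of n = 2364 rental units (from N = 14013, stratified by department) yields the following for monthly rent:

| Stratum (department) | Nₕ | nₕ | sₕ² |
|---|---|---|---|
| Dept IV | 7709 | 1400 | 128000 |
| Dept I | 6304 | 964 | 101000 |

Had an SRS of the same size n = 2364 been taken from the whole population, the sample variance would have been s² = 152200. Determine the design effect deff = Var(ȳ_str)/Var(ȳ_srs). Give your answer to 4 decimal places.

0.7587

Var(ȳ_str) = Σ Wₕ²(1−fₕ)sₕ²/nₕ with Wₕ = Nₕ/14013:
  Dept IV: (7709/14013)²·(1−1400/7709)·128000/1400 = 22.64531
  Dept I: (6304/14013)²·(1−964/6304)·101000/964 = 17.961374
  → Var(ȳ_str) = 40.606684.
Var(ȳ_srs) = (1 − 2364/14013)·152200/2364 = 53.52106.
deff = 40.606684 / 53.52106 = 0.7587.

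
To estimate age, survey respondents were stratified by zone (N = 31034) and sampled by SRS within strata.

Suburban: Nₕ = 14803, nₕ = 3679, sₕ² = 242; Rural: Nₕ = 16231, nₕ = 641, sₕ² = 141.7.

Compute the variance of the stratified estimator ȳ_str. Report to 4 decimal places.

0.0693

Var(ȳ_str) = Σₕ Wₕ²(1 − fₕ)sₕ²/nₕ with Wₕ = Nₕ/N, N = 31034.
Suburban: Wₕ = 0.47699298; term = 0.47699298²·(1 − 0.24853070)·242/3679 = 0.011246588.
Rural: Wₕ = 0.52300702; term = 0.52300702²·(1 − 0.03949233)·141.7/641 = 0.058080146.
Sum = 0.069326734.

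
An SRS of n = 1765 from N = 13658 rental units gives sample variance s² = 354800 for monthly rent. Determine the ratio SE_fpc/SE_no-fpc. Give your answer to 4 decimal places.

0.9332

f = n/N = 1765/13658 = 0.12922829.
SE_no-fpc = √(s²/n) = 14.178146; SE_fpc = √((1−f)s²/n) = 13.230358.
Ratio = √(1−f) = 0.93315149.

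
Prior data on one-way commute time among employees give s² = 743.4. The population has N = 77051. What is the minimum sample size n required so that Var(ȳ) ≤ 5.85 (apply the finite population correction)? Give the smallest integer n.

127

Without fpc, n₀ = s²/D = 743.4/5.85 = 127.0769.
With fpc, (1 − n/N)·s²/n ≤ D requires n ≥ n₀/(1 + n₀/N) = 127.0769/(1 + 127.0769/77051) = 126.8677.
Rounding up, n = 127.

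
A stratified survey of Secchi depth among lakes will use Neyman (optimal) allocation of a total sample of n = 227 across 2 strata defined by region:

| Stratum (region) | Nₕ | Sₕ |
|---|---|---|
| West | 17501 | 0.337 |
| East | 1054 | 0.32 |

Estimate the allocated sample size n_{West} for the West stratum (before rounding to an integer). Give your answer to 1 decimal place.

Neyman allocation: nₕ = n·NₕSₕ / Σⱼ NⱼSⱼ.
Σ NⱼSⱼ = 17501·0.337 + 1054·0.32 = 6235.117.
n_{West} = 227·17501·0.337 / 6235.117 = 214.7.

214.7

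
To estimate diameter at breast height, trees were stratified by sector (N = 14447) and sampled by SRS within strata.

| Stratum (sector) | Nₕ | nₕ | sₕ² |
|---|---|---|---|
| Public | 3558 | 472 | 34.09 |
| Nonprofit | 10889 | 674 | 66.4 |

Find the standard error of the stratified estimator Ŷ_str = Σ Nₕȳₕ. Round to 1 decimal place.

Var(Ŷ_str) = Σₕ Nₕ²(1 − fₕ)sₕ²/nₕ.
Public: 3558²·(1 − 472/3558)·34.09/472 = 793024.98.
Nonprofit: 10889²·(1 − 674/10889)·66.4/674 = 1.0958082 × 10^7.
Sum = 1.1751107 × 10^7.
SE = √(1.1751107 × 10^7) = 3428.0.

3428.0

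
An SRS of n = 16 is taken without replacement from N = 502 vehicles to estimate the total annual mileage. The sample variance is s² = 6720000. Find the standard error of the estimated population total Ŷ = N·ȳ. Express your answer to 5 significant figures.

Var(Ŷ) = N²·Var(ȳ) = N²·(1 − n/N)·s²/n.
f = 16/502 = 0.03187251; Var(ȳ) = 0.96812749·6720000/16 = 406613.55.
Var(Ŷ) = 502² · 406613.55 = 1.0246824 × 10^11.
SE(Ŷ) = √(1.0246824 × 10^11) = 320110.

320110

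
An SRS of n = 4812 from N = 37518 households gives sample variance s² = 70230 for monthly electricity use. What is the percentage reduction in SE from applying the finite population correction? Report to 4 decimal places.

6.6329

f = n/N = 4812/37518 = 0.12825844.
SE_no-fpc = √(s²/n) = 3.8203093; SE_fpc = √((1−f)s²/n) = 3.5669121.
Ratio = √(1−f) = 0.93367101. Reduction = 100·(1 − 0.93367101) = 6.6329%.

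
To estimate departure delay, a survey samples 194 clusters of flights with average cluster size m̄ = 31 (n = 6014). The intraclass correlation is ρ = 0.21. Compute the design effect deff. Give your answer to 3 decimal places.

deff = 1 + (31 − 1)·0.21 = 1 + 6.3 = 7.3.

7.300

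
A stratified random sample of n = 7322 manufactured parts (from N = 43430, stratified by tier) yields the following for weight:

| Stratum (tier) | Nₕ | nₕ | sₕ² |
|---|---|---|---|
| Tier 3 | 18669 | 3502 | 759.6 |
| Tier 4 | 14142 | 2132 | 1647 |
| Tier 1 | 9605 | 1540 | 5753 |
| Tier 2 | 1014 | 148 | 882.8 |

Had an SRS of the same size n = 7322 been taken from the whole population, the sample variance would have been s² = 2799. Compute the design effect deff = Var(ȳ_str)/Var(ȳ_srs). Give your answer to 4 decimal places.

Var(ȳ_str) = Σ Wₕ²(1−fₕ)sₕ²/nₕ with Wₕ = Nₕ/43430:
  Tier 3: (18669/43430)²·(1−3502/18669)·759.6/3502 = 0.032561912
  Tier 4: (14142/43430)²·(1−2132/14142)·1647/2132 = 0.069563365
  Tier 1: (9605/43430)²·(1−1540/9605)·5753/1540 = 0.15342486
  Tier 2: (1014/43430)²·(1−148/1014)·882.8/148 = 0.0027770059
  → Var(ȳ_str) = 0.25832714.
Var(ȳ_srs) = (1 − 7322/43430)·2799/7322 = 0.31782407.
deff = 0.25832714 / 0.31782407 = 0.8128.

0.8128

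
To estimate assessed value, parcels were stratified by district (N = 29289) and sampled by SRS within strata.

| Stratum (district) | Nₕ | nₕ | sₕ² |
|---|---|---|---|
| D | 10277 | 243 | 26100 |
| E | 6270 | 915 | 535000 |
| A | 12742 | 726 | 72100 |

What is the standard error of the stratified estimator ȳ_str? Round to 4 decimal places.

Var(ȳ_str) = Σₕ Wₕ²(1 − fₕ)sₕ²/nₕ with Wₕ = Nₕ/N, N = 29289.
D: Wₕ = 0.35088258; term = 0.35088258²·(1 − 0.02364503)·26100/243 = 12.91117.
E: Wₕ = 0.21407354; term = 0.21407354²·(1 − 0.14593301)·535000/915 = 22.884984.
A: Wₕ = 0.43504387; term = 0.43504387²·(1 − 0.05697693)·72100/726 = 17.725034.
Sum = 53.521188.
SE = √(53.521188) = 7.3158.

7.3158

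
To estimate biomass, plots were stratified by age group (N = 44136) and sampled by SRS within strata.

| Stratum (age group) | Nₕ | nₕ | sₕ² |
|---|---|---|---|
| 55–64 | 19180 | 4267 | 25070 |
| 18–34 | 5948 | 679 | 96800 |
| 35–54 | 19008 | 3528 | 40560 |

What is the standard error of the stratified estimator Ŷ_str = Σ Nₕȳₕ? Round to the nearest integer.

Var(Ŷ_str) = Σₕ Nₕ²(1 − fₕ)sₕ²/nₕ.
55–64: 19180²·(1 − 4267/19180)·25070/4267 = 1.6805263 × 10^9.
18–34: 5948²·(1 − 679/5948)·96800/679 = 4.4679133 × 10^9.
35–54: 19008²·(1 − 3528/19008)·40560/3528 = 3.3828033 × 10^9.
Sum = 9.5312429 × 10^9.
SE = √(9.5312429 × 10^9) = 97628.

97628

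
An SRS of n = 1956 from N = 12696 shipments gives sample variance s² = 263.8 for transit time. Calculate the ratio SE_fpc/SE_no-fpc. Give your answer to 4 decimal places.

f = n/N = 1956/12696 = 0.15406427.
SE_no-fpc = √(s²/n) = 0.36724253; SE_fpc = √((1−f)s²/n) = 0.33777045.
Ratio = √(1−f) = 0.91974764.

0.9197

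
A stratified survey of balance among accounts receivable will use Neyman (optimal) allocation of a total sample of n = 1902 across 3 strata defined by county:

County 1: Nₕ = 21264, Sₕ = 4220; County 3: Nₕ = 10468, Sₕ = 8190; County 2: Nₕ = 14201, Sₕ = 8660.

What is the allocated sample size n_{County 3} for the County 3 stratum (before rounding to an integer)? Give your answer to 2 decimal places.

Neyman allocation: nₕ = n·NₕSₕ / Σⱼ NⱼSⱼ.
Σ NⱼSⱼ = 21264·4220 + 10468·8190 + 14201·8660 = 2.9844766 × 10^8.
n_{County 3} = 1902·10468·8190 / (2.9844766 × 10^8) = 546.37.

546.37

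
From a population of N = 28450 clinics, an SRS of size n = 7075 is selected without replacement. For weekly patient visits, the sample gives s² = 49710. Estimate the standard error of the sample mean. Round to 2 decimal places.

2.30

Under SRS without replacement, Var(ȳ) = (1 − f)·s²/n with f = n/N = 7075/28450 = 0.24868190.
Var(ȳ) = (1 − 0.24868190)·49710/7075 = 0.75131810·7.0261484 = 5.2788725.
SE(ȳ) = √(5.2788725) = 2.30.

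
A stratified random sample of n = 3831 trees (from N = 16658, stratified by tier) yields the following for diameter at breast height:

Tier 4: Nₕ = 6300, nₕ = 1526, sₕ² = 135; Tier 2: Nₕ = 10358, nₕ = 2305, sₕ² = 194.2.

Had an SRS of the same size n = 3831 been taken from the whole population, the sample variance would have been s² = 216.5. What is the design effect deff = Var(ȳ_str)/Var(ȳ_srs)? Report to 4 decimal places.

Var(ȳ_str) = Σ Wₕ²(1−fₕ)sₕ²/nₕ with Wₕ = Nₕ/16658:
  Tier 4: (6300/16658)²·(1−1526/6300)·135/1526 = 0.0095886283
  Tier 2: (10358/16658)²·(1−2305/10358)·194.2/2305 = 0.025325976
  → Var(ȳ_str) = 0.034914604.
Var(ȳ_srs) = (1 − 3831/16658)·216.5/3831 = 0.043515902.
deff = 0.034914604 / 0.043515902 = 0.8023.

0.8023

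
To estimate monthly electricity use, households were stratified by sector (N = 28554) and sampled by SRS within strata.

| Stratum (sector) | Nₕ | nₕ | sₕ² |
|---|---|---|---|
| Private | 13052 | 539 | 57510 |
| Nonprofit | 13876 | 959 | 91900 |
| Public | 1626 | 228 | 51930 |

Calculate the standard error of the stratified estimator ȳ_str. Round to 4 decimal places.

Var(ȳ_str) = Σₕ Wₕ²(1 − fₕ)sₕ²/nₕ with Wₕ = Nₕ/N, N = 28554.
Private: Wₕ = 0.45709883; term = 0.45709883²·(1 − 0.04129635)·57510/539 = 21.372691.
Nonprofit: Wₕ = 0.48595643; term = 0.48595643²·(1 − 0.06911214)·91900/959 = 21.066333.
Public: Wₕ = 0.05694474; term = 0.05694474²·(1 − 0.14022140)·51930/228 = 0.63500519.
Sum = 43.074029.
SE = √(43.074029) = 6.5631.

6.5631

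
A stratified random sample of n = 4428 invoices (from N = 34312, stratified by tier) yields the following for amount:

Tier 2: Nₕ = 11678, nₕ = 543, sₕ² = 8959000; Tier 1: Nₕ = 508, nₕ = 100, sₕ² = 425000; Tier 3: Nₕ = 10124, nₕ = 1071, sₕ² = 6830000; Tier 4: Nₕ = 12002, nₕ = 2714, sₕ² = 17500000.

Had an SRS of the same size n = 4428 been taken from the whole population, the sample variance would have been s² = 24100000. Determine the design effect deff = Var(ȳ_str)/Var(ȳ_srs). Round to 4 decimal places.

0.6181

Var(ȳ_str) = Σ Wₕ²(1−fₕ)sₕ²/nₕ with Wₕ = Nₕ/34312:
  Tier 2: (11678/34312)²·(1−543/11678)·8959000/543 = 1822.3271
  Tier 1: (508/34312)²·(1−100/508)·425000/100 = 0.74820523
  Tier 3: (10124/34312)²·(1−1071/10124)·6830000/1071 = 496.4595
  Tier 4: (12002/34312)²·(1−2714/12002)·17500000/2714 = 610.53697
  → Var(ȳ_str) = 2930.0718.
Var(ȳ_srs) = (1 − 4428/34312)·24100000/4428 = 4740.2596.
deff = 2930.0718 / 4740.2596 = 0.6181.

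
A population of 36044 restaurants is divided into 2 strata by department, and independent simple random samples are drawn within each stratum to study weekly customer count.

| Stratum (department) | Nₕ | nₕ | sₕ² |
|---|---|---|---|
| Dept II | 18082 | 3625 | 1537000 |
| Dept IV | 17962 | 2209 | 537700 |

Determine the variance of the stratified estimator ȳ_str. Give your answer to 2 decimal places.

Var(ȳ_str) = Σₕ Wₕ²(1 − fₕ)sₕ²/nₕ with Wₕ = Nₕ/N, N = 36044.
Dept II: Wₕ = 0.50166463; term = 0.50166463²·(1 − 0.20047561)·1537000/3625 = 85.314832.
Dept IV: Wₕ = 0.49833537; term = 0.49833537²·(1 − 0.12298185)·537700/2209 = 53.014702.
Sum = 138.32953.

138.33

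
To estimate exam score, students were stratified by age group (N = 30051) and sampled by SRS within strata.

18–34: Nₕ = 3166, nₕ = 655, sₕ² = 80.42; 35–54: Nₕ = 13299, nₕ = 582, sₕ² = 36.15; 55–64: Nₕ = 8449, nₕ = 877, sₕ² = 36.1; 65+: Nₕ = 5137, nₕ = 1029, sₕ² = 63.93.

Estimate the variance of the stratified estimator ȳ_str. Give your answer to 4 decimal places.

0.0171

Var(ȳ_str) = Σₕ Wₕ²(1 − fₕ)sₕ²/nₕ with Wₕ = Nₕ/N, N = 30051.
18–34: Wₕ = 0.10535423; term = 0.10535423²·(1 − 0.20688566)·80.42/655 = 0.0010808428.
35–54: Wₕ = 0.44254767; term = 0.44254767²·(1 − 0.04376269)·36.15/582 = 0.011632448.
55–64: Wₕ = 0.28115537; term = 0.28115537²·(1 − 0.10379927)·36.1/877 = 0.0029161218.
65+: Wₕ = 0.17094273; term = 0.17094273²·(1 − 0.20031147)·63.93/1029 = 0.0014518156.
Sum = 0.017081228.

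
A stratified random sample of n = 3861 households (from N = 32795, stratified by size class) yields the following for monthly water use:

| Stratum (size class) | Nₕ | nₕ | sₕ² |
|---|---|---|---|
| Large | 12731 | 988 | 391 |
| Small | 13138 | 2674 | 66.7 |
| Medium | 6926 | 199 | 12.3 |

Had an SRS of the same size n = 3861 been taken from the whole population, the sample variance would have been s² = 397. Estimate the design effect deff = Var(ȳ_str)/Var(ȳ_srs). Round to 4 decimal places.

0.6711

Var(ȳ_str) = Σ Wₕ²(1−fₕ)sₕ²/nₕ with Wₕ = Nₕ/32795:
  Large: (12731/32795)²·(1−988/12731)·391/988 = 0.055010567
  Small: (13138/32795)²·(1−2674/13138)·66.7/2674 = 0.0031884246
  Medium: (6926/32795)²·(1−199/6926)·12.3/199 = 0.0026775691
  → Var(ȳ_str) = 0.060876561.
Var(ȳ_srs) = (1 − 3861/32795)·397/3861 = 0.090717599.
deff = 0.060876561 / 0.090717599 = 0.6711.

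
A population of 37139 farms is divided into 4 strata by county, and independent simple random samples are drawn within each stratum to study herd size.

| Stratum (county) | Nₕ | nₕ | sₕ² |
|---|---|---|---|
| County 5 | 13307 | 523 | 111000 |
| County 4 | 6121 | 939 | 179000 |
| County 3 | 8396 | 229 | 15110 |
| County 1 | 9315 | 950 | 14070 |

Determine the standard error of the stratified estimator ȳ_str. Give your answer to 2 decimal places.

Var(ȳ_str) = Σₕ Wₕ²(1 − fₕ)sₕ²/nₕ with Wₕ = Nₕ/N, N = 37139.
County 5: Wₕ = 0.35830259; term = 0.35830259²·(1 − 0.03930262)·111000/523 = 26.176272.
County 4: Wₕ = 0.16481327; term = 0.16481327²·(1 − 0.15340631)·179000/939 = 4.3837605.
County 3: Wₕ = 0.22606963; term = 0.22606963²·(1 − 0.02727489)·15110/229 = 3.2802244.
County 1: Wₕ = 0.25081451; term = 0.25081451²·(1 − 0.10198604)·14070/950 = 0.83667903.
Sum = 34.676936.
SE = √(34.676936) = 5.89.

5.89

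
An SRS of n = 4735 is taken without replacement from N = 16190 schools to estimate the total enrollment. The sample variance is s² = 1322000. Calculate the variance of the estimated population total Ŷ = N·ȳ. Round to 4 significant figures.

Var(Ŷ) = N²·Var(ȳ) = N²·(1 − n/N)·s²/n.
f = 4735/16190 = 0.29246448; Var(ȳ) = 0.70753552·1322000/4735 = 197.54212.
Var(Ŷ) = 16190² · 197.54212 = 5.177897 × 10^10.

5.178 × 10^10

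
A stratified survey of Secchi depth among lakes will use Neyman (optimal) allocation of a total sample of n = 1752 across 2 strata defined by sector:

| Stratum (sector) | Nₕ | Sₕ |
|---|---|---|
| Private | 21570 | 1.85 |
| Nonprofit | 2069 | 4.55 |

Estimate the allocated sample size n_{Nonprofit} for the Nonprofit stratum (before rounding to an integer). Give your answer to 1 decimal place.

334.4

Neyman allocation: nₕ = n·NₕSₕ / Σⱼ NⱼSⱼ.
Σ NⱼSⱼ = 21570·1.85 + 2069·4.55 = 49318.45.
n_{Nonprofit} = 1752·2069·4.55 / 49318.45 = 334.4.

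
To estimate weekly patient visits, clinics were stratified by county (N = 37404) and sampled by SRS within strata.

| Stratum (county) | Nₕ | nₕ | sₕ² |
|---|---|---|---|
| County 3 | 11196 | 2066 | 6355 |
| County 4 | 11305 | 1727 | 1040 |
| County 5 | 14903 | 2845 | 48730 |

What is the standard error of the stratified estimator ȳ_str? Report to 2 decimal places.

Var(ȳ_str) = Σₕ Wₕ²(1 − fₕ)sₕ²/nₕ with Wₕ = Nₕ/N, N = 37404.
County 3: Wₕ = 0.29932628; term = 0.29932628²·(1 − 0.18453019)·6355/2066 = 0.22474126.
County 4: Wₕ = 0.30224040; term = 0.30224040²·(1 − 0.15276426)·1040/1727 = 0.046606909.
County 5: Wₕ = 0.39843332; term = 0.39843332²·(1 − 0.19090116)·48730/2845 = 2.200022.
Sum = 2.4713702.
SE = √(2.4713702) = 1.57.

1.57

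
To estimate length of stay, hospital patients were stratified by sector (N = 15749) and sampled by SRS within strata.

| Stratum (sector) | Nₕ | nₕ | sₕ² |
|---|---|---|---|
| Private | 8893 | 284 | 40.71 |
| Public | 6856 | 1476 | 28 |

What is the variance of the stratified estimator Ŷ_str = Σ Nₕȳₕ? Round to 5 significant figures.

Var(Ŷ_str) = Σₕ Nₕ²(1 − fₕ)sₕ²/nₕ.
Private: 8893²·(1 − 284/8893)·40.71/284 = 1.0974475 × 10^7.
Public: 6856²·(1 − 1476/6856)·28/1476 = 699720.76.
Sum = 1.1674196 × 10^7.

1.1674 × 10^7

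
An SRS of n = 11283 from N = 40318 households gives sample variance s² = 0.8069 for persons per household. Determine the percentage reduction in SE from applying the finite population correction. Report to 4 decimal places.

f = n/N = 11283/40318 = 0.27985019.
SE_no-fpc = √(s²/n) = 0.0084566346; SE_fpc = √((1−f)s²/n) = 0.0071764388.
Ratio = √(1−f) = 0.84861641. Reduction = 100·(1 − 0.84861641) = 15.1384%.

15.1384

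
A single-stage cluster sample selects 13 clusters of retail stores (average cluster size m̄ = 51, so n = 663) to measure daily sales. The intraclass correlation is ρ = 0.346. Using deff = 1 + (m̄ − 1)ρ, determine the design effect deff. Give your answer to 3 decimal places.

deff = 1 + (51 − 1)·0.346 = 1 + 17.3 = 18.3.

18.300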